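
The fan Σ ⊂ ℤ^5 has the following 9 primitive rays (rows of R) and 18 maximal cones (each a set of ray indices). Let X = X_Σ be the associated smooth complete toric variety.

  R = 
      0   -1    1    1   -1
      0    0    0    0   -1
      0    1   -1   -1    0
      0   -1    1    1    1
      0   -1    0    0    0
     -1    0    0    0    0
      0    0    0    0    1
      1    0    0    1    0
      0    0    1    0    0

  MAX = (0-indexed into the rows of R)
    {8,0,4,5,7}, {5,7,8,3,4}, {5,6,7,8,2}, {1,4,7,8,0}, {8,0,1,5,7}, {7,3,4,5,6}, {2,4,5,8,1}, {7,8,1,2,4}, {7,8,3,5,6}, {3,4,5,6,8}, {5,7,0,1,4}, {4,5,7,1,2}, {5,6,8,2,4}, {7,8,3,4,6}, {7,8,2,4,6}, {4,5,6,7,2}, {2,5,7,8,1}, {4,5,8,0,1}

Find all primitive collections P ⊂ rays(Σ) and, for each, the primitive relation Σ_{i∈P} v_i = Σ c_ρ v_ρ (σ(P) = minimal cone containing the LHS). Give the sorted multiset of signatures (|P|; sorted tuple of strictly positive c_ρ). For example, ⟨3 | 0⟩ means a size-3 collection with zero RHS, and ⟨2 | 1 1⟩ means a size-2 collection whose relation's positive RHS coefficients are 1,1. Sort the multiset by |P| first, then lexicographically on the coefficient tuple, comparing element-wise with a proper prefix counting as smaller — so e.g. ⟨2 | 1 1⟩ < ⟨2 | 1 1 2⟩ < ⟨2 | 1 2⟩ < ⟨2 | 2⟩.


Minimal non-faces — 9 found among 9 rays, 18 max cones:

  • {1,6}:  v_{1} + v_{6} = 0  ⇒ sig = ⟨2 | 0⟩
  • {0,2}:  v_{0} + v_{2} = v_{1}  ⇒ sig = ⟨2 | 1⟩
  • {2,3}:  v_{2} + v_{3} = v_{6}  ⇒ sig = ⟨2 | 1⟩
  • {0,6}:  v_{0} + v_{6} = v_{4} + v_{5} + v_{7} + v_{8}  ⇒ sig = ⟨2 | 1 1 1 1⟩
  • {1,3}:  v_{1} + v_{3} = v_{4} + v_{5} + v_{7} + v_{8}  ⇒ sig = ⟨2 | 1 1 1 1⟩
  • {0,3}:  v_{0} + v_{3} = 2·v_{4} + 2·v_{5} + 2·v_{7} + 2·v_{8}  ⇒ sig = ⟨2 | 2 2 2 2⟩
  • {2,4,5,7,8}:  v_{2} + v_{4} + v_{5} + v_{7} + v_{8} = 0  ⇒ sig = ⟨5 | 0⟩
  • {1,4,5,7,8}:  v_{1} + v_{4} + v_{5} + v_{7} + v_{8} = v_{0}  ⇒ sig = ⟨5 | 1⟩
  • {4,5,6,7,8}:  v_{4} + v_{5} + v_{6} + v_{7} + v_{8} = v_{3}  ⇒ sig = ⟨5 | 1⟩

Signatures (|P|; sorted positive RHS coefficients), sorted:
{ ⟨2 | 0⟩,  ⟨2 | 1⟩ ×2,  ⟨2 | 1 1 1 1⟩ ×2,  ⟨2 | 2 2 2 2⟩,  ⟨5 | 0⟩,  ⟨5 | 1⟩ ×2 }


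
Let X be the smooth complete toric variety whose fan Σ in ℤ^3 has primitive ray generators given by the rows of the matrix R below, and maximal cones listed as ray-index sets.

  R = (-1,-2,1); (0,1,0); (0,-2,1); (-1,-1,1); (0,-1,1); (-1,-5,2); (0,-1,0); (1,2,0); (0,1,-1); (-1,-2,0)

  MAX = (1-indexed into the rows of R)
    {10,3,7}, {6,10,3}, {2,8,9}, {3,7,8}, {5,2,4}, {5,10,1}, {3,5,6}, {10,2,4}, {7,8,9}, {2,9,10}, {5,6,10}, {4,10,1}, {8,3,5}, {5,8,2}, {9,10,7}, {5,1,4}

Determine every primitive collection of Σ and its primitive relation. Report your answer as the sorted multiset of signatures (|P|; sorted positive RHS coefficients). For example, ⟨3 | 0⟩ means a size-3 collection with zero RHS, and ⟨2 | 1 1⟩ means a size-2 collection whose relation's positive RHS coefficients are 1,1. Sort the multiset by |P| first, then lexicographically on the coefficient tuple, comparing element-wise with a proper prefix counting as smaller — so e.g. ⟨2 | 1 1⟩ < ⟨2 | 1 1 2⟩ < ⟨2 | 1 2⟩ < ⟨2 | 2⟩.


The 24 primitive collections of Σ (r=10, n=3):

  P={2,7}:  v_{2} + v_{7} = 0 — sig = ⟨2 | 0⟩
  P={5,9}:  v_{5} + v_{9} = 0 — sig = ⟨2 | 0⟩
  P={8,10}:  v_{8} + v_{10} = 0 — sig = ⟨2 | 0⟩
  P={1,2}:  v_{1} + v_{2} = v_{4} — sig = ⟨2 | 1⟩
  P={2,3}:  v_{2} + v_{3} = v_{5} — sig = ⟨2 | 1⟩
  P={3,9}:  v_{3} + v_{9} = v_{7} — sig = ⟨2 | 1⟩
  P={4,7}:  v_{4} + v_{7} = v_{1} — sig = ⟨2 | 1⟩
  P={5,7}:  v_{5} + v_{7} = v_{3} — sig = ⟨2 | 1⟩
  P={1,7}:  v_{1} + v_{7} = v_{5} + v_{10} — sig = ⟨2 | 1 1⟩
  P={1,8}:  v_{1} + v_{8} = v_{2} + v_{5} — sig = ⟨2 | 1 1⟩
  P={1,9}:  v_{1} + v_{9} = v_{2} + v_{10} — sig = ⟨2 | 1 1⟩
  P={3,4}:  v_{3} + v_{4} = v_{1} + v_{5} — sig = ⟨2 | 1 1⟩
  P={6,8}:  v_{6} + v_{8} = v_{3} + v_{5} — sig = ⟨2 | 1 1⟩
  P={6,9}:  v_{6} + v_{9} = v_{3} + v_{10} — sig = ⟨2 | 1 1⟩
  P={4,6}:  v_{4} + v_{6} = v_{1} + 2·v_{5} + v_{10} — sig = ⟨2 | 1 1 2⟩
  P={1,3}:  v_{1} + v_{3} = 2·v_{5} + v_{10} — sig = ⟨2 | 1 2⟩
  P={2,6}:  v_{2} + v_{6} = 2·v_{5} + v_{10} — sig = ⟨2 | 1 2⟩
  P={4,8}:  v_{4} + v_{8} = 2·v_{2} + v_{5} — sig = ⟨2 | 1 2⟩
  P={4,9}:  v_{4} + v_{9} = 2·v_{2} + v_{10} — sig = ⟨2 | 1 2⟩
  P={6,7}:  v_{6} + v_{7} = 2·v_{3} + v_{10} — sig = ⟨2 | 1 2⟩
  P={1,6}:  v_{1} + v_{6} = 3·v_{5} + 2·v_{10} — sig = ⟨2 | 2 3⟩
  P={2,5,10}:  v_{2} + v_{5} + v_{10} = v_{1} — sig = ⟨3 | 1⟩
  P={3,5,10}:  v_{3} + v_{5} + v_{10} = v_{6} — sig = ⟨3 | 1⟩
  P={4,5,10}:  v_{4} + v_{5} + v_{10} = 2·v_{1} — sig = ⟨3 | 2⟩

Hence PRS(X_Σ) =
    ⟨2 | 0⟩
    ⟨2 | 0⟩
    ⟨2 | 0⟩
    ⟨2 | 1⟩
    ⟨2 | 1⟩
    ⟨2 | 1⟩
    ⟨2 | 1⟩
    ⟨2 | 1⟩
    ⟨2 | 1 1⟩
    ⟨2 | 1 1⟩
    ⟨2 | 1 1⟩
    ⟨2 | 1 1⟩
    ⟨2 | 1 1⟩
    ⟨2 | 1 1⟩
    ⟨2 | 1 1 2⟩
    ⟨2 | 1 2⟩
    ⟨2 | 1 2⟩
    ⟨2 | 1 2⟩
    ⟨2 | 1 2⟩
    ⟨2 | 1 2⟩
    ⟨2 | 2 3⟩
    ⟨3 | 1⟩
    ⟨3 | 1⟩
    ⟨3 | 2⟩


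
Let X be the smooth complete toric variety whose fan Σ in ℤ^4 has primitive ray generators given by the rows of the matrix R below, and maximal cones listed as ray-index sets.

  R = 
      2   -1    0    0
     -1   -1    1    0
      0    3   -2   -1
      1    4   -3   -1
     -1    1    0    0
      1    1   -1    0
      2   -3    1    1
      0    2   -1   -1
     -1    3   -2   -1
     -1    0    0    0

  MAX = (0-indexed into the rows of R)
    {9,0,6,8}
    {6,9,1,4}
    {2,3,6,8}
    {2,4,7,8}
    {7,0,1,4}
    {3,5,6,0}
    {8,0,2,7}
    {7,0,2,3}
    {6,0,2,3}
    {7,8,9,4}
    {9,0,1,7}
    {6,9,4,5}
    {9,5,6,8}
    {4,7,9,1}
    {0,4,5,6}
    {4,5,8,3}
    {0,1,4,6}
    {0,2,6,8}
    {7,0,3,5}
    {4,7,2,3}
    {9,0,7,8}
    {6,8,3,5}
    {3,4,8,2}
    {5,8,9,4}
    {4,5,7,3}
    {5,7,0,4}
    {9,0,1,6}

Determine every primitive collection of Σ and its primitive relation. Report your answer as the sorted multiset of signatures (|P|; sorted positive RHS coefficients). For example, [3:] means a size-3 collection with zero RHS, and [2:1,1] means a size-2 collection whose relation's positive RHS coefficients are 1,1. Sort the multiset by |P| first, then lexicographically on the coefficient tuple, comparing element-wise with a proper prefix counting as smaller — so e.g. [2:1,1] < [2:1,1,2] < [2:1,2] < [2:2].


21 collections generate NE(X_Σ); each relation:

  • {1,5}:  v_{1} + v_{5} = 0  →  sig = [2:]
  • {1,3}:  v_{1} + v_{3} = v_{2}  →  sig = [2:1]
  • {2,5}:  v_{2} + v_{5} = v_{3}  →  sig = [2:1]
  • {2,9}:  v_{2} + v_{9} = v_{8}  →  sig = [2:1]
  • {6,7}:  v_{6} + v_{7} = v_{0}  →  sig = [2:1]
  • {1,2}:  v_{1} + v_{2} = v_{7} + v_{9}  →  sig = [2:1,1]
  • {3,9}:  v_{3} + v_{9} = v_{5} + v_{8}  →  sig = [2:1,1]
  • {1,8}:  v_{1} + v_{8} = v_{7} + 2·v_{9}  →  sig = [2:1,2]
  • {0,4,9}:  v_{0} + v_{4} + v_{9} = 0  →  sig = [3:]
  • {0,4,8}:  v_{0} + v_{4} + v_{8} = v_{2}  →  sig = [3:1]
  • {2,4,6}:  v_{2} + v_{4} + v_{6} = v_{5}  →  sig = [3:1]
  • {5,7,9}:  v_{5} + v_{7} + v_{9} = v_{2}  →  sig = [3:1]
  • {0,2,4}:  v_{0} + v_{2} + v_{4} = v_{5} + v_{7}  →  sig = [3:1,1]
  • {0,5,9}:  v_{0} + v_{5} + v_{9} = v_{2} + v_{6}  →  sig = [3:1,1]
  • {4,6,8}:  v_{4} + v_{6} + v_{8} = v_{5} + v_{9}  →  sig = [3:1,1]
  • {0,3,4}:  v_{0} + v_{3} + v_{4} = 2·v_{5} + v_{7}  →  sig = [3:1,2]
  • {0,5,8}:  v_{0} + v_{5} + v_{8} = 2·v_{2} + v_{6}  →  sig = [3:1,2]
  • {0,3,8}:  v_{0} + v_{3} + v_{8} = 3·v_{2} + v_{6}  →  sig = [3:1,3]
  • {3,4,6}:  v_{3} + v_{4} + v_{6} = 2·v_{5}  →  sig = [3:2]
  • {5,7,8}:  v_{5} + v_{7} + v_{8} = 2·v_{2}  →  sig = [3:2]
  • {3,7,8}:  v_{3} + v_{7} + v_{8} = 3·v_{2}  →  sig = [3:3]

Signatures (|P|; sorted positive RHS coefficients), sorted:
{ [2:],  [2:1] ×4,  [2:1,1] ×2,  [2:1,2],  [3:],  [3:1] ×3,  [3:1,1] ×3,  [3:1,2] ×2,  [3:1,3],  [3:2] ×2,  [3:3] }


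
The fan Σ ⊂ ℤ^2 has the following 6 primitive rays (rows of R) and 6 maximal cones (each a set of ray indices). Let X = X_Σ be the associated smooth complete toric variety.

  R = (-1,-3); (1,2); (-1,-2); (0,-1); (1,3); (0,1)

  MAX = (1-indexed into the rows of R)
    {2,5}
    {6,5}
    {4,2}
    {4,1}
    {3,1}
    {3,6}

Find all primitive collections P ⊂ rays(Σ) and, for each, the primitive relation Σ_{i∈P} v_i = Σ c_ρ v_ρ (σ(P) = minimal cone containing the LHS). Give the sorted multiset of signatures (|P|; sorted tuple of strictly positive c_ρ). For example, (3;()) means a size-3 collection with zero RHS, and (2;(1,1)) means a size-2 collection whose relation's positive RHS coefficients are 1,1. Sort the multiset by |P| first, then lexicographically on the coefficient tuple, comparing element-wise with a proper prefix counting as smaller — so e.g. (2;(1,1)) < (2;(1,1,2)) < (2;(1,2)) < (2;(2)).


Primitive collections (9):

  • {1,5}:  v_{1} + v_{5} = 0  →  sig = (2;())
  • {2,3}:  v_{2} + v_{3} = 0  →  sig = (2;())
  • {4,6}:  v_{4} + v_{6} = 0  →  sig = (2;())
  • {1,2}:  v_{1} + v_{2} = v_{4}  →  sig = (2;(1))
  • {1,6}:  v_{1} + v_{6} = v_{3}  →  sig = (2;(1))
  • {2,6}:  v_{2} + v_{6} = v_{5}  →  sig = (2;(1))
  • {3,4}:  v_{3} + v_{4} = v_{1}  →  sig = (2;(1))
  • {3,5}:  v_{3} + v_{5} = v_{6}  →  sig = (2;(1))
  • {4,5}:  v_{4} + v_{5} = v_{2}  →  sig = (2;(1))

so the primitive-relation signature multiset is
    (2;())
    (2;())
    (2;())
    (2;(1))
    (2;(1))
    (2;(1))
    (2;(1))
    (2;(1))
    (2;(1))


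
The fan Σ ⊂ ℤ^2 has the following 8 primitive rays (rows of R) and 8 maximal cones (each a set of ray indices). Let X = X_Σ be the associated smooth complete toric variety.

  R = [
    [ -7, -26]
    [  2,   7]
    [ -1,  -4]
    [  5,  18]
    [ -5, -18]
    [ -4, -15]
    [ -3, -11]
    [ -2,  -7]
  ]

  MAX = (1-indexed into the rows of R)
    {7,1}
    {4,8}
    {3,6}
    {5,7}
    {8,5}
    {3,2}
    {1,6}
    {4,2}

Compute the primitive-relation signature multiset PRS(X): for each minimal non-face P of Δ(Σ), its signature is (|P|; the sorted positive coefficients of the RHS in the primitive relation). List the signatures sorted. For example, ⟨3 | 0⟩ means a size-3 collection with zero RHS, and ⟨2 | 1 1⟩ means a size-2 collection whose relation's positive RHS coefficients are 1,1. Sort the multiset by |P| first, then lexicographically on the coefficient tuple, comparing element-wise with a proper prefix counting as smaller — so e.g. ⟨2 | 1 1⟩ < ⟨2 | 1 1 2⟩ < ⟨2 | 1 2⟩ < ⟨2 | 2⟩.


Primitive collections (20):

  P={2,8}:  v_{2} + v_{8} = 0  ⇒ sig = ⟨2 | 0⟩
  P={4,5}:  v_{4} + v_{5} = 0  ⇒ sig = ⟨2 | 0⟩
  P={2,5}:  v_{2} + v_{5} = v_{7}  ⇒ sig = ⟨2 | 1⟩
  P={2,7}:  v_{2} + v_{7} = v_{3}  ⇒ sig = ⟨2 | 1⟩
  P={3,7}:  v_{3} + v_{7} = v_{6}  ⇒ sig = ⟨2 | 1⟩
  P={3,8}:  v_{3} + v_{8} = v_{7}  ⇒ sig = ⟨2 | 1⟩
  P={4,7}:  v_{4} + v_{7} = v_{2}  ⇒ sig = ⟨2 | 1⟩
  P={6,7}:  v_{6} + v_{7} = v_{1}  ⇒ sig = ⟨2 | 1⟩
  P={7,8}:  v_{7} + v_{8} = v_{5}  ⇒ sig = ⟨2 | 1⟩
  P={1,2}:  v_{1} + v_{2} = v_{3} + v_{6}  ⇒ sig = ⟨2 | 1 1⟩
  P={4,6}:  v_{4} + v_{6} = v_{2} + v_{3}  ⇒ sig = ⟨2 | 1 1⟩
  P={1,3}:  v_{1} + v_{3} = 2·v_{6}  ⇒ sig = ⟨2 | 2⟩
  P={1,4}:  v_{1} + v_{4} = 2·v_{3}  ⇒ sig = ⟨2 | 2⟩
  P={2,6}:  v_{2} + v_{6} = 2·v_{3}  ⇒ sig = ⟨2 | 2⟩
  P={3,4}:  v_{3} + v_{4} = 2·v_{2}  ⇒ sig = ⟨2 | 2⟩
  P={3,5}:  v_{3} + v_{5} = 2·v_{7}  ⇒ sig = ⟨2 | 2⟩
  P={6,8}:  v_{6} + v_{8} = 2·v_{7}  ⇒ sig = ⟨2 | 2⟩
  P={1,8}:  v_{1} + v_{8} = 3·v_{7}  ⇒ sig = ⟨2 | 3⟩
  P={5,6}:  v_{5} + v_{6} = 3·v_{7}  ⇒ sig = ⟨2 | 3⟩
  P={1,5}:  v_{1} + v_{5} = 4·v_{7}  ⇒ sig = ⟨2 | 4⟩

Hence PRS(X_Σ) =
[⟨2 | 0⟩, ⟨2 | 0⟩, ⟨2 | 1⟩, ⟨2 | 1⟩, ⟨2 | 1⟩, ⟨2 | 1⟩, ⟨2 | 1⟩, ⟨2 | 1⟩, ⟨2 | 1⟩, ⟨2 | 1 1⟩, ⟨2 | 1 1⟩, ⟨2 | 2⟩, ⟨2 | 2⟩, ⟨2 | 2⟩, ⟨2 | 2⟩, ⟨2 | 2⟩, ⟨2 | 2⟩, ⟨2 | 3⟩, ⟨2 | 3⟩, ⟨2 | 4⟩]


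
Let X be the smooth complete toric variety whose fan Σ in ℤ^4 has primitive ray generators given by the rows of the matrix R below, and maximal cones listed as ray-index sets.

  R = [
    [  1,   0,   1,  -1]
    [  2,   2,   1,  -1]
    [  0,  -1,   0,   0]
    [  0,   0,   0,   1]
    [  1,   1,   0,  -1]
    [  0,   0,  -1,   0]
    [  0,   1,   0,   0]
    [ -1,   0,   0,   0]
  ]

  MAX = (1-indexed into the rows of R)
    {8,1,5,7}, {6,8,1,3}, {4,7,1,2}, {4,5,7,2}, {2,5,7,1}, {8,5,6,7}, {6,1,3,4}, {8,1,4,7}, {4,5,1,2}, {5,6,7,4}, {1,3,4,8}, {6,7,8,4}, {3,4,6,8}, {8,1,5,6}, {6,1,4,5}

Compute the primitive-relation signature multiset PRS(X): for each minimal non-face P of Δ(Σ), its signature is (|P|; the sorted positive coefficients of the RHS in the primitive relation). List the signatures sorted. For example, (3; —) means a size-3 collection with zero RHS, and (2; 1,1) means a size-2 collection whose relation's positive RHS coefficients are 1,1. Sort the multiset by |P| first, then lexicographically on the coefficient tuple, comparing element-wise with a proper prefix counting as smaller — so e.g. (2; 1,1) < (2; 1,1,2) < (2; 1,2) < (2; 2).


9 minimal non-faces of Δ(Σ) (on 8 rays):

  P = {3,7}:  v_{3} + v_{7} = 0 — sig = (2; —)
  P = {3,5}:  v_{3} + v_{5} = v_{1} + v_{6} — sig = (2; 1,1)
  P = {2,3}:  v_{2} + v_{3} = v_{1} + v_{4} + v_{5} — sig = (2; 1,1,1)
  P = {2,6}:  v_{2} + v_{6} = v_{4} + 2·v_{5} — sig = (2; 1,2)
  P = {2,8}:  v_{2} + v_{8} = v_{1} + 2·v_{7} — sig = (2; 1,2)
  P = {1,6,7}:  v_{1} + v_{6} + v_{7} = v_{5} — sig = (3; 1)
  P = {4,5,8}:  v_{4} + v_{5} + v_{8} = v_{7} — sig = (3; 1)
  P = {1,4,6,8}:  v_{1} + v_{4} + v_{6} + v_{8} = 0 — sig = (4; —)
  P = {1,4,5,7}:  v_{1} + v_{4} + v_{5} + v_{7} = v_{2} — sig = (4; 1)

Hence PRS(X_Σ) =
    (2; —)
    (2; 1,1)
    (2; 1,1,1)
    (2; 1,2)
    (2; 1,2)
    (3; 1)
    (3; 1)
    (4; —)
    (4; 1)


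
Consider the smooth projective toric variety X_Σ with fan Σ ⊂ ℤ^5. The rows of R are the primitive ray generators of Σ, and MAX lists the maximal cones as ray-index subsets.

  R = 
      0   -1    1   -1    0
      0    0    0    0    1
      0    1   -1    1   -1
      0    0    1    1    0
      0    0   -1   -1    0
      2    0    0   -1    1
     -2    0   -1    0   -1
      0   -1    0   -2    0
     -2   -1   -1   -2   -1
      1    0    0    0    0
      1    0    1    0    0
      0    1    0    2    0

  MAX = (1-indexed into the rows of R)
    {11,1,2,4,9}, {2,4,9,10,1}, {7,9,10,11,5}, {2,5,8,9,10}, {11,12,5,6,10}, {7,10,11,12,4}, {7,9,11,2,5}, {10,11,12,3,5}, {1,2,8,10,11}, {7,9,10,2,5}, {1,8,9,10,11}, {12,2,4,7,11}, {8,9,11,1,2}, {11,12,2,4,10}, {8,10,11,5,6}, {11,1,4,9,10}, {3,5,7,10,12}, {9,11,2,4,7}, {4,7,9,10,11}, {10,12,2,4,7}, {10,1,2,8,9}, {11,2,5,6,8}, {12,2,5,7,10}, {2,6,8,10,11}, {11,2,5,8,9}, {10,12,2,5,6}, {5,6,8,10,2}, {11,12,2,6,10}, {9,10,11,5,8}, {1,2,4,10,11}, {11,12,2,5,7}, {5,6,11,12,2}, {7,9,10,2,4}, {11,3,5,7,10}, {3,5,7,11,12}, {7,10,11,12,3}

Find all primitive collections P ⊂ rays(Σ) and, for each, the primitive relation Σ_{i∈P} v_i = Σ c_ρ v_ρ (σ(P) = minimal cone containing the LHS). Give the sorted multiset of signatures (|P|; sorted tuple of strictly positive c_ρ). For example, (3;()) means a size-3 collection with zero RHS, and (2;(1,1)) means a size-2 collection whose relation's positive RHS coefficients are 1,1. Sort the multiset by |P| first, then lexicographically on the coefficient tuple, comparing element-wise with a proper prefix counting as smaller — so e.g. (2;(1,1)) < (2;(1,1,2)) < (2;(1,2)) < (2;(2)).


Minimal non-faces — 22 found among 12 rays, 36 max cones:

  • {4,5}:  v_{4} + v_{5} = 0  →  sig = (2;())
  • {8,12}:  v_{8} + v_{12} = 0  →  sig = (2;())
  • {1,5}:  v_{1} + v_{5} = v_{8}  →  sig = (2;(1))
  • {1,12}:  v_{1} + v_{12} = v_{4}  →  sig = (2;(1))
  • {4,8}:  v_{4} + v_{8} = v_{1}  →  sig = (2;(1))
  • {6,7}:  v_{6} + v_{7} = v_{5}  →  sig = (2;(1))
  • {7,8}:  v_{7} + v_{8} = v_{9}  →  sig = (2;(1))
  • {9,12}:  v_{9} + v_{12} = v_{7}  →  sig = (2;(1))
  • {1,7}:  v_{1} + v_{7} = v_{4} + v_{9}  →  sig = (2;(1,1))
  • {2,3}:  v_{2} + v_{3} = v_{5} + v_{12}  →  sig = (2;(1,1))
  • {6,9}:  v_{6} + v_{9} = v_{5} + v_{8}  →  sig = (2;(1,1))
  • {1,3}:  v_{1} + v_{3} = v_{7} + v_{10} + v_{11}  →  sig = (2;(1,1,1))
  • {4,6}:  v_{4} + v_{6} = v_{2} + v_{10} + v_{11}  →  sig = (2;(1,1,1))
  • {1,6}:  v_{1} + v_{6} = v_{2} + v_{8} + v_{10} + v_{11}  →  sig = (2;(1,1,1,1))
  • {3,4}:  v_{3} + v_{4} = v_{7} + v_{10} + v_{11} + v_{12}  →  sig = (2;(1,1,1,1))
  • {3,8}:  v_{3} + v_{8} = v_{5} + v_{7} + v_{10} + v_{11}  →  sig = (2;(1,1,1,1))
  • {3,6}:  v_{3} + v_{6} = 2·v_{5} + v_{10} + v_{11} + v_{12}  →  sig = (2;(1,1,1,2))
  • {3,9}:  v_{3} + v_{9} = v_{5} + 2·v_{7} + v_{10} + v_{11}  →  sig = (2;(1,1,1,2))
  • {2,7,10,11}:  v_{2} + v_{7} + v_{10} + v_{11} = 0  →  sig = (4;())
  • {2,5,10,11}:  v_{2} + v_{5} + v_{10} + v_{11} = v_{6}  →  sig = (4;(1))
  • {2,9,10,11}:  v_{2} + v_{9} + v_{10} + v_{11} = v_{8}  →  sig = (4;(1))
  • {5,7,10,11,12}:  v_{5} + v_{7} + v_{10} + v_{11} + v_{12} = v_{3}  →  sig = (5;(1))

Sorted signature multiset PRS(X):
    (2;())
    (2;())
    (2;(1))
    (2;(1))
    (2;(1))
    (2;(1))
    (2;(1))
    (2;(1))
    (2;(1,1))
    (2;(1,1))
    (2;(1,1))
    (2;(1,1,1))
    (2;(1,1,1))
    (2;(1,1,1,1))
    (2;(1,1,1,1))
    (2;(1,1,1,1))
    (2;(1,1,1,2))
    (2;(1,1,1,2))
    (4;())
    (4;(1))
    (4;(1))
    (5;(1))


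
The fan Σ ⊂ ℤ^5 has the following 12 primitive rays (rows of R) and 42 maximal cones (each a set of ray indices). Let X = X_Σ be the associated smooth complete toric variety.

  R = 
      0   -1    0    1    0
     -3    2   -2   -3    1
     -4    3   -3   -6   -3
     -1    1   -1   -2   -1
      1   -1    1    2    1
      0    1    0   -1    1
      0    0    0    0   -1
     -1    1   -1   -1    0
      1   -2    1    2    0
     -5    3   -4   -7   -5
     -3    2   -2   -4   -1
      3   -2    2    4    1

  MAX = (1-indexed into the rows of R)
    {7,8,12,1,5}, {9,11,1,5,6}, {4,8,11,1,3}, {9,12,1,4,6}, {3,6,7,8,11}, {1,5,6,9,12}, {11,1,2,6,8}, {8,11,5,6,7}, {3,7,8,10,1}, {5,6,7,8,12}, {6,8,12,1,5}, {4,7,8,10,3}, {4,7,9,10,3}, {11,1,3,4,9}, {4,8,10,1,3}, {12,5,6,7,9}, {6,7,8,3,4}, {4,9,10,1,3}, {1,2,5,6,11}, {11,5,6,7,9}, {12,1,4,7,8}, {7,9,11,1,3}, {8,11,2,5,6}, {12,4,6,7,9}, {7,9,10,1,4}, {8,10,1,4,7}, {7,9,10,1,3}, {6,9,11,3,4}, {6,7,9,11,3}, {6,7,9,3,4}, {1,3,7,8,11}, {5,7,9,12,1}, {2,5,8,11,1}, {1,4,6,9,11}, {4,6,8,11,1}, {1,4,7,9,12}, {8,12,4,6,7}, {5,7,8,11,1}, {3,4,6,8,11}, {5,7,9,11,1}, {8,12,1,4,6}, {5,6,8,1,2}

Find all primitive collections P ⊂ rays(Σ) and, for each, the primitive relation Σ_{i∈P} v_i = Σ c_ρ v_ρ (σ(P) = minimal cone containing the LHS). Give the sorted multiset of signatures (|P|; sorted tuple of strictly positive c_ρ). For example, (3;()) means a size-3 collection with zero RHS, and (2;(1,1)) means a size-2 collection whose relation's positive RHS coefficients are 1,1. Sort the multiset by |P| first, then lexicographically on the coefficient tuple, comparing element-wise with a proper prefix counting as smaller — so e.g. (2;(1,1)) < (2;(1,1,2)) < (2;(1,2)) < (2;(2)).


Δ(Σ) — 12 vertices, 20 min non-faces:

  {4,5}:  v_{4} + v_{5} = 0 ; sig = (2;())
  {11,12}:  v_{11} + v_{12} = 0 ; sig = (2;())
  {8,9}:  v_{8} + v_{9} = v_{1} ; sig = (2;(1))
  {3,5}:  v_{3} + v_{5} = v_{7} + v_{11} ; sig = (2;(1,1))
  {3,12}:  v_{3} + v_{12} = v_{4} + v_{7} ; sig = (2;(1,1))
  {6,10}:  v_{6} + v_{10} = v_{3} + v_{4} ; sig = (2;(1,1))
  {2,7}:  v_{2} + v_{7} = v_{5} + v_{8} + v_{11} ; sig = (2;(1,1,1))
  {5,10}:  v_{5} + v_{10} = v_{1} + v_{3} + v_{7} ; sig = (2;(1,1,1))
  {2,4}:  v_{2} + v_{4} = v_{1} + v_{6} + v_{8} + v_{11} ; sig = (2;(1,1,1,1))
  {2,10}:  v_{2} + v_{10} = v_{1} + v_{3} + v_{8} + v_{11} ; sig = (2;(1,1,1,1))
  {2,12}:  v_{2} + v_{12} = v_{1} + v_{5} + v_{6} + v_{8} ; sig = (2;(1,1,1,1))
  {2,9}:  v_{2} + v_{9} = 2·v_{1} + v_{5} + v_{6} + v_{11} ; sig = (2;(1,1,1,2))
  {2,3}:  v_{2} + v_{3} = v_{8} + 2·v_{11} ; sig = (2;(1,2))
  {10,11}:  v_{10} + v_{11} = v_{1} + 2·v_{3} ; sig = (2;(1,2))
  {10,12}:  v_{10} + v_{12} = v_{1} + 2·v_{4} + 2·v_{7} ; sig = (2;(1,2,2))
  {1,6,7}:  v_{1} + v_{6} + v_{7} = 0 ; sig = (3;())
  {4,7,11}:  v_{4} + v_{7} + v_{11} = v_{3} ; sig = (3;(1))
  {1,3,6}:  v_{1} + v_{3} + v_{6} = v_{4} + v_{11} ; sig = (3;(1,1))
  {1,3,4,7}:  v_{1} + v_{3} + v_{4} + v_{7} = v_{10} ; sig = (4;(1))
  {1,5,6,8,11}:  v_{1} + v_{5} + v_{6} + v_{8} + v_{11} = v_{2} ; sig = (5;(1))

Sorted signature multiset PRS(X):
{ (2;()) ×2,  (2;(1)),  (2;(1,1)) ×3,  (2;(1,1,1)) ×2,  (2;(1,1,1,1)) ×3,  (2;(1,1,1,2)),  (2;(1,2)) ×2,  (2;(1,2,2)),  (3;()),  (3;(1)),  (3;(1,1)),  (4;(1)),  (5;(1)) }


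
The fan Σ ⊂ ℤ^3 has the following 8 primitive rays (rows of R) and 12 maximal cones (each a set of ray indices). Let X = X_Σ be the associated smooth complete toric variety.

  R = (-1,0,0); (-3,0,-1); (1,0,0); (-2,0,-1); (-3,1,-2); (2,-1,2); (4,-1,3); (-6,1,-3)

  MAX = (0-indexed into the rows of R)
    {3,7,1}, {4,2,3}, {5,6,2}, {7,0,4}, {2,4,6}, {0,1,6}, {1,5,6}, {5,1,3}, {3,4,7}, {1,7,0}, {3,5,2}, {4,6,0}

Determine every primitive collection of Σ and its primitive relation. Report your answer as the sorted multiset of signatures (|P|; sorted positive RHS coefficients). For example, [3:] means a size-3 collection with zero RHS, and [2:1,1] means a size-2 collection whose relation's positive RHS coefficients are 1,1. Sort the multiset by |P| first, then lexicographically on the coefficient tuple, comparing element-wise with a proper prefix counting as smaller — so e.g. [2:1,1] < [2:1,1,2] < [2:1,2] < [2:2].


Σ has 10 primitive collections:

  P = {0,2}:  v_{0} + v_{2} = 0  →  sig = [2:]
  P = {0,3}:  v_{0} + v_{3} = v_{1}  →  sig = [2:1]
  P = {1,2}:  v_{1} + v_{2} = v_{3}  →  sig = [2:1]
  P = {1,4}:  v_{1} + v_{4} = v_{7}  →  sig = [2:1]
  P = {3,6}:  v_{3} + v_{6} = v_{5}  →  sig = [2:1]
  P = {4,5}:  v_{4} + v_{5} = v_{0}  →  sig = [2:1]
  P = {0,5}:  v_{0} + v_{5} = v_{1} + v_{6}  →  sig = [2:1,1]
  P = {2,7}:  v_{2} + v_{7} = v_{3} + v_{4}  →  sig = [2:1,1]
  P = {5,7}:  v_{5} + v_{7} = v_{0} + v_{1}  →  sig = [2:1,1]
  P = {6,7}:  v_{6} + v_{7} = 2·v_{0}  →  sig = [2:2]

Sorted signature multiset PRS(X):
    |P|=2: 10 collections, coeffs (), (1), (1), (1), (1), (1), (1,1), (1,1), (1,1), (2)


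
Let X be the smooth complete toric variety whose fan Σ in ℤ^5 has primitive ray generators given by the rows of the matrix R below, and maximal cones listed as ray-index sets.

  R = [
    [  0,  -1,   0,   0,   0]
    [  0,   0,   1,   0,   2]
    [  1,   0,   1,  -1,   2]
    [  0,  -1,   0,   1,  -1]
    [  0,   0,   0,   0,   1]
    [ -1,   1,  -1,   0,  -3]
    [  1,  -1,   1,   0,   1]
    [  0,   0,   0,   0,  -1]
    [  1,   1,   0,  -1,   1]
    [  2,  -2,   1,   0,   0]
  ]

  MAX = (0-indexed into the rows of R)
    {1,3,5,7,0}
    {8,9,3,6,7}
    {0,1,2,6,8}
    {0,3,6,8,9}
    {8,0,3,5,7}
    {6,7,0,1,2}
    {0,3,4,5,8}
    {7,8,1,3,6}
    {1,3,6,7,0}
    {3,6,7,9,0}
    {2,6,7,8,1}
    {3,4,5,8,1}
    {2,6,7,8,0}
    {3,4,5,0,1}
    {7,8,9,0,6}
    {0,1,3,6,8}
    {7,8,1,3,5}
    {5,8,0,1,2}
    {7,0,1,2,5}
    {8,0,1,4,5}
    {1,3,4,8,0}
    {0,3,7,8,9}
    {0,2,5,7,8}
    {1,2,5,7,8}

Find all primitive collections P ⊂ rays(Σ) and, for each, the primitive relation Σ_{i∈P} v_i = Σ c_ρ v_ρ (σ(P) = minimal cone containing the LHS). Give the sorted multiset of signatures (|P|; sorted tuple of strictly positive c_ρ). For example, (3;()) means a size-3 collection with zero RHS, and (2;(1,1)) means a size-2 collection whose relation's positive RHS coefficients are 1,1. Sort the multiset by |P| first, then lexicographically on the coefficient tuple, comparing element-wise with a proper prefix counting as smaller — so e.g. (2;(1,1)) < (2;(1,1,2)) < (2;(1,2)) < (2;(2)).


The 12 primitive collections of Σ (r=10, n=5):

  P = {4,7}:  v_{4} + v_{7} = 0 — sig = (2;())
  P = {2,3}:  v_{2} + v_{3} = v_{6} — sig = (2;(1))
  P = {2,4}:  v_{2} + v_{4} = v_{0} + v_{1} + v_{8} — sig = (2;(1,1,1))
  P = {4,6}:  v_{4} + v_{6} = v_{0} + v_{1} + v_{3} + v_{8} — sig = (2;(1,1,1,1))
  P = {4,9}:  v_{4} + v_{9} = v_{0} + v_{3} + v_{6} + v_{8} — sig = (2;(1,1,1,1))
  P = {2,9}:  v_{2} + v_{9} = v_{0} + 2·v_{6} + v_{7} + v_{8} — sig = (2;(1,1,1,2))
  P = {5,9}:  v_{5} + v_{9} = v_{0} + v_{3} + 3·v_{7} + v_{8} — sig = (2;(1,1,1,3))
  P = {1,9}:  v_{1} + v_{9} = 2·v_{6} — sig = (2;(2))
  P = {5,6}:  v_{5} + v_{6} = 2·v_{7} — sig = (2;(2))
  P = {0,1,7,8}:  v_{0} + v_{1} + v_{7} + v_{8} = v_{2} — sig = (4;(1))
  P = {0,1,3,5,8}:  v_{0} + v_{1} + v_{3} + v_{5} + v_{8} = v_{7} — sig = (5;(1))
  P = {0,3,6,7,8}:  v_{0} + v_{3} + v_{6} + v_{7} + v_{8} = v_{9} — sig = (5;(1))

Signatures (|P|; sorted positive RHS coefficients), sorted:
    |P|=2: 9 collections, coeffs (), (1), (1,1,1), (1,1,1,1), (1,1,1,1), (1,1,1,2), (1,1,1,3), (2), (2)
    |P|=4: 1 collection, coeffs (1)
    |P|=5: 2 collections, coeffs (1), (1)


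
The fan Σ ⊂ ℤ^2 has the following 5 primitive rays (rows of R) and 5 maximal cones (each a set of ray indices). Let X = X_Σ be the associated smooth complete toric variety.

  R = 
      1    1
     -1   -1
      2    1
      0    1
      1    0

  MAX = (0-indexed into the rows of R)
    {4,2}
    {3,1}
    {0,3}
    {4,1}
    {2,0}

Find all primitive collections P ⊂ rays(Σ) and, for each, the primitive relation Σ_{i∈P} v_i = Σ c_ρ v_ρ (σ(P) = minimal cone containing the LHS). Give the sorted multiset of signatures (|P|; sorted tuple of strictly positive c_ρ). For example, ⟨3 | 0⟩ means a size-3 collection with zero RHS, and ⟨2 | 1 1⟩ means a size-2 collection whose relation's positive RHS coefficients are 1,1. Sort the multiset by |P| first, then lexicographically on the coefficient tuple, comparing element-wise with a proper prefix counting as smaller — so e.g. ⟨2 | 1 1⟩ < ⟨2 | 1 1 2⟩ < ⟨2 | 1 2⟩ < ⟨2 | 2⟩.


Σ has 5 primitive collections:

  P={0,1}:  v_{0} + v_{1} = 0  ⇒ sig = ⟨2 | 0⟩
  P={0,4}:  v_{0} + v_{4} = v_{2}  ⇒ sig = ⟨2 | 1⟩
  P={1,2}:  v_{1} + v_{2} = v_{4}  ⇒ sig = ⟨2 | 1⟩
  P={3,4}:  v_{3} + v_{4} = v_{0}  ⇒ sig = ⟨2 | 1⟩
  P={2,3}:  v_{2} + v_{3} = 2·v_{0}  ⇒ sig = ⟨2 | 2⟩

Signatures (|P|; sorted positive RHS coefficients), sorted:
{ ⟨2 | 0⟩,  ⟨2 | 1⟩ ×3,  ⟨2 | 2⟩ }


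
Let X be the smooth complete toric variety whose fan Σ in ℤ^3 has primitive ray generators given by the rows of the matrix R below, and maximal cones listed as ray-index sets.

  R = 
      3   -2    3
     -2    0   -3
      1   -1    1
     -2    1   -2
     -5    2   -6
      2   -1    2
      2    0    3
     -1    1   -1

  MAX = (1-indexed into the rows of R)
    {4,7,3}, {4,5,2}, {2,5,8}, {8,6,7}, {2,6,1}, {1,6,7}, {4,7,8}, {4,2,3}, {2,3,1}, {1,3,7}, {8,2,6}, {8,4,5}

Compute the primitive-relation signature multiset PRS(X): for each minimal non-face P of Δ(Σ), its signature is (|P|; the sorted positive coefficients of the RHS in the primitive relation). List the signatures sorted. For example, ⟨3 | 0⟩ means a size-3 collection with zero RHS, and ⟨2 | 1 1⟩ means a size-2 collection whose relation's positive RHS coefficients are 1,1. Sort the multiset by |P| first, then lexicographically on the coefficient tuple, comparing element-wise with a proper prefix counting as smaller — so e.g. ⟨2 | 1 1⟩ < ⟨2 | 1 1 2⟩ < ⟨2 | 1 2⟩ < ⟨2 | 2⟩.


Primitive collections (11):

  {2,7}:  v_{2} + v_{7} = 0  ⇒ sig = ⟨2 | 0⟩
  {3,8}:  v_{3} + v_{8} = 0  ⇒ sig = ⟨2 | 0⟩
  {4,6}:  v_{4} + v_{6} = 0  ⇒ sig = ⟨2 | 0⟩
  {1,4}:  v_{1} + v_{4} = v_{3}  ⇒ sig = ⟨2 | 1⟩
  {1,5}:  v_{1} + v_{5} = v_{2}  ⇒ sig = ⟨2 | 1⟩
  {1,8}:  v_{1} + v_{8} = v_{6}  ⇒ sig = ⟨2 | 1⟩
  {3,6}:  v_{3} + v_{6} = v_{1}  ⇒ sig = ⟨2 | 1⟩
  {3,5}:  v_{3} + v_{5} = v_{2} + v_{4}  ⇒ sig = ⟨2 | 1 1⟩
  {5,6}:  v_{5} + v_{6} = v_{2} + v_{8}  ⇒ sig = ⟨2 | 1 1⟩
  {5,7}:  v_{5} + v_{7} = v_{4} + v_{8}  ⇒ sig = ⟨2 | 1 1⟩
  {2,4,8}:  v_{2} + v_{4} + v_{8} = v_{5}  ⇒ sig = ⟨3 | 1⟩

Sorted signature multiset PRS(X):
    |P|=2: 10 collections, coeffs (), (), (), (1), (1), (1), (1), (1,1), (1,1), (1,1)
    |P|=3: 1 collection, coeffs (1)


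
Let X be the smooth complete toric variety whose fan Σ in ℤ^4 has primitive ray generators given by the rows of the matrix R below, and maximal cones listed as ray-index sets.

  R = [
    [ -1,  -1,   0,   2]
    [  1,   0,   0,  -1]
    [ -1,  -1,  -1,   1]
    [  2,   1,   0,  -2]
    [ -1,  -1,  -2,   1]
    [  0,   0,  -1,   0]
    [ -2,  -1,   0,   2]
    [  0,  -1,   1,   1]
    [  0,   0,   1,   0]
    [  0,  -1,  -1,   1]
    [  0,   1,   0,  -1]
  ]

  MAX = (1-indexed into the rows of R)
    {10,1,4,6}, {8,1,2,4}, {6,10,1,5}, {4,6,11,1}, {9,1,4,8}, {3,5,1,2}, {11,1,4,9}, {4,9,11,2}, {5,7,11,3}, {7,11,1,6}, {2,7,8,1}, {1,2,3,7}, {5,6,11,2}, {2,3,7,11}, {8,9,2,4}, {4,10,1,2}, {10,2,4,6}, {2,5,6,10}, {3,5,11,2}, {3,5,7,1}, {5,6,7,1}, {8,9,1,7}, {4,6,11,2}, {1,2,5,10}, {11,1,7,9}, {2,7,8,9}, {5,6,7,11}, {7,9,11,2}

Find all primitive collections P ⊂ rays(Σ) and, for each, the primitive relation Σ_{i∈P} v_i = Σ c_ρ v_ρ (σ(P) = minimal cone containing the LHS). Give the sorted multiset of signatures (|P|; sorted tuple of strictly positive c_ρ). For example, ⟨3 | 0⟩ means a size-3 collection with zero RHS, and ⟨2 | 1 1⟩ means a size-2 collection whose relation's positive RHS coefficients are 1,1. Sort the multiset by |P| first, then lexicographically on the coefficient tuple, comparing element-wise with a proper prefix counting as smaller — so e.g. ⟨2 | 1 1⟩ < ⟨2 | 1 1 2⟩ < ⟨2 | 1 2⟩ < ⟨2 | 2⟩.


|primitive collections| = 23. Relations:

  P = {4,7}:  v_{4} + v_{7} = 0 ; sig = ⟨2 | 0⟩
  P = {6,9}:  v_{6} + v_{9} = 0 ; sig = ⟨2 | 0⟩
  P = {3,6}:  v_{3} + v_{6} = v_{5} ; sig = ⟨2 | 1⟩
  P = {5,9}:  v_{5} + v_{9} = v_{3} ; sig = ⟨2 | 1⟩
  P = {8,11}:  v_{8} + v_{11} = v_{9} ; sig = ⟨2 | 1⟩
  P = {10,11}:  v_{10} + v_{11} = v_{6} ; sig = ⟨2 | 1⟩
  P = {3,4}:  v_{3} + v_{4} = v_{2} + v_{6} ; sig = ⟨2 | 1 1⟩
  P = {3,9}:  v_{3} + v_{9} = v_{2} + v_{7} ; sig = ⟨2 | 1 1⟩
  P = {6,8}:  v_{6} + v_{8} = v_{1} + v_{2} ; sig = ⟨2 | 1 1⟩
  P = {7,10}:  v_{7} + v_{10} = v_{1} + v_{3} ; sig = ⟨2 | 1 1⟩
  P = {9,10}:  v_{9} + v_{10} = v_{1} + v_{2} ; sig = ⟨2 | 1 1⟩
  P = {3,10}:  v_{3} + v_{10} = v_{1} + v_{2} + v_{5} ; sig = ⟨2 | 1 1 1⟩
  P = {5,8}:  v_{5} + v_{8} = v_{1} + v_{2} + v_{3} ; sig = ⟨2 | 1 1 1⟩
  P = {3,8}:  v_{3} + v_{8} = v_{1} + 2·v_{2} + v_{7} ; sig = ⟨2 | 1 1 2⟩
  P = {4,5}:  v_{4} + v_{5} = v_{2} + 2·v_{6} ; sig = ⟨2 | 1 2⟩
  P = {8,10}:  v_{8} + v_{10} = 2·v_{1} + 2·v_{2} ; sig = ⟨2 | 2 2⟩
  P = {1,2,11}:  v_{1} + v_{2} + v_{11} = 0 ; sig = ⟨3 | 0⟩
  P = {1,2,6}:  v_{1} + v_{2} + v_{6} = v_{10} ; sig = ⟨3 | 1⟩
  P = {1,2,9}:  v_{1} + v_{2} + v_{9} = v_{8} ; sig = ⟨3 | 1⟩
  P = {2,6,7}:  v_{2} + v_{6} + v_{7} = v_{3} ; sig = ⟨3 | 1⟩
  P = {1,3,11}:  v_{1} + v_{3} + v_{11} = v_{6} + v_{7} ; sig = ⟨3 | 1 1⟩
  P = {1,5,11}:  v_{1} + v_{5} + v_{11} = 2·v_{6} + v_{7} ; sig = ⟨3 | 1 2⟩
  P = {2,5,7}:  v_{2} + v_{5} + v_{7} = 2·v_{3} ; sig = ⟨3 | 2⟩

Sorted signature multiset PRS(X):
{ ⟨2 | 0⟩ ×2,  ⟨2 | 1⟩ ×4,  ⟨2 | 1 1⟩ ×5,  ⟨2 | 1 1 1⟩ ×2,  ⟨2 | 1 1 2⟩,  ⟨2 | 1 2⟩,  ⟨2 | 2 2⟩,  ⟨3 | 0⟩,  ⟨3 | 1⟩ ×3,  ⟨3 | 1 1⟩,  ⟨3 | 1 2⟩,  ⟨3 | 2⟩ }


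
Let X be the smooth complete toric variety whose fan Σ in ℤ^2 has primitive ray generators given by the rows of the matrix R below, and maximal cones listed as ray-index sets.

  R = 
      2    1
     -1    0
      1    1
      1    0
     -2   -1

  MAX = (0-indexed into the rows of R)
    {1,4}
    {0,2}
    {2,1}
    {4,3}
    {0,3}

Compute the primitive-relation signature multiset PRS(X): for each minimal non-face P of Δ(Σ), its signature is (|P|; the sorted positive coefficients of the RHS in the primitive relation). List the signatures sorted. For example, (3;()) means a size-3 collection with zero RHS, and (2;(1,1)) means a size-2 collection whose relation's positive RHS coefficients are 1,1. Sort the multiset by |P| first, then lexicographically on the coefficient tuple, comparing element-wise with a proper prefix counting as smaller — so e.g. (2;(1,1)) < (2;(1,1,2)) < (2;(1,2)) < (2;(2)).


Minimal non-faces — 5 found among 5 rays, 5 max cones:

  {0,4}:  v_{0} + v_{4} = 0  so sig = (2;())
  {1,3}:  v_{1} + v_{3} = 0  so sig = (2;())
  {0,1}:  v_{0} + v_{1} = v_{2}  so sig = (2;(1))
  {2,3}:  v_{2} + v_{3} = v_{0}  so sig = (2;(1))
  {2,4}:  v_{2} + v_{4} = v_{1}  so sig = (2;(1))

so the primitive-relation signature multiset is
{ (2;()) ×2,  (2;(1)) ×3 }


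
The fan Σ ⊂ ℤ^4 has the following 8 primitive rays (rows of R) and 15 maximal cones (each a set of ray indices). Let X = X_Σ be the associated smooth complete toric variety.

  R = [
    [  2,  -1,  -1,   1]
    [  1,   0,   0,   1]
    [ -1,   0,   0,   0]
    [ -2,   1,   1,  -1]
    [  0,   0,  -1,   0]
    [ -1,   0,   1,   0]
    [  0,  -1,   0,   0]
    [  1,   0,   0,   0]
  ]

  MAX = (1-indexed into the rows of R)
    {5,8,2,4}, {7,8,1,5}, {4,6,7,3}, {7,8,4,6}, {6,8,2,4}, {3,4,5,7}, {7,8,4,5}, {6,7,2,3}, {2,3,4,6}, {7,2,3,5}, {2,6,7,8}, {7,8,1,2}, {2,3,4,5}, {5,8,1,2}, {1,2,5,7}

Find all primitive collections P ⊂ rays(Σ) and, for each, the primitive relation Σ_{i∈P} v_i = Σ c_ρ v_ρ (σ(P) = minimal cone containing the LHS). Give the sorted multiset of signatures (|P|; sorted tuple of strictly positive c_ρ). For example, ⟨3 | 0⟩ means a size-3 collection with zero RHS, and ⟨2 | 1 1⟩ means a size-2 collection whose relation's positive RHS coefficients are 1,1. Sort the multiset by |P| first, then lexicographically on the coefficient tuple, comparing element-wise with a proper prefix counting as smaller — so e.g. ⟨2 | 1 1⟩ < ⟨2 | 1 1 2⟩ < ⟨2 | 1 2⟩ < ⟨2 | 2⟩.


Primitive collections (7):

  P={1,4}:  v_{1} + v_{4} = 0  ⇒ sig = ⟨2 | 0⟩
  P={3,8}:  v_{3} + v_{8} = 0  ⇒ sig = ⟨2 | 0⟩
  P={5,6}:  v_{5} + v_{6} = v_{3}  ⇒ sig = ⟨2 | 1⟩
  P={1,6}:  v_{1} + v_{6} = v_{2} + v_{7}  ⇒ sig = ⟨2 | 1 1⟩
  P={1,3}:  v_{1} + v_{3} = v_{2} + v_{5} + v_{7}  ⇒ sig = ⟨2 | 1 1 1⟩
  P={2,4,7}:  v_{2} + v_{4} + v_{7} = v_{6}  ⇒ sig = ⟨3 | 1⟩
  P={2,5,7,8}:  v_{2} + v_{5} + v_{7} + v_{8} = v_{1}  ⇒ sig = ⟨4 | 1⟩

Sorted signature multiset PRS(X):
{ ⟨2 | 0⟩ ×2,  ⟨2 | 1⟩,  ⟨2 | 1 1⟩,  ⟨2 | 1 1 1⟩,  ⟨3 | 1⟩,  ⟨4 | 1⟩ }


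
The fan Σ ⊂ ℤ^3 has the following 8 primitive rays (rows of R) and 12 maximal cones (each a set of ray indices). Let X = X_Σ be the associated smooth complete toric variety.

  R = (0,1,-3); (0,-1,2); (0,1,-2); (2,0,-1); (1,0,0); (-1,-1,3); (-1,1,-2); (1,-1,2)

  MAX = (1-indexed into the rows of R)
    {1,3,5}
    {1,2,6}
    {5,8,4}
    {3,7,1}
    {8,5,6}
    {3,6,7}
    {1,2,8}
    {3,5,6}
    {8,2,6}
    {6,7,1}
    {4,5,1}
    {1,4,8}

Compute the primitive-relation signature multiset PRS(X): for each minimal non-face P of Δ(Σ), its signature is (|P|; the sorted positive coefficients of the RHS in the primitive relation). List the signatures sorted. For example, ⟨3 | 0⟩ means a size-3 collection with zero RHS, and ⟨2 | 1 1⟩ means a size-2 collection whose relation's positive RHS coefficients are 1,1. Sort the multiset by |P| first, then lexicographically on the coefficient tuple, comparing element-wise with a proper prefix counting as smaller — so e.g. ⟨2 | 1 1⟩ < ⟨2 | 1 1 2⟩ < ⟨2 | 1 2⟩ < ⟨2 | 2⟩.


|primitive collections| = 14. Relations:

  {2,3}:  v_{2} + v_{3} = 0  so sig = ⟨2 | 0⟩
  {7,8}:  v_{7} + v_{8} = 0  so sig = ⟨2 | 0⟩
  {2,5}:  v_{2} + v_{5} = v_{8}  so sig = ⟨2 | 1⟩
  {3,8}:  v_{3} + v_{8} = v_{5}  so sig = ⟨2 | 1⟩
  {4,6}:  v_{4} + v_{6} = v_{8}  so sig = ⟨2 | 1⟩
  {5,7}:  v_{5} + v_{7} = v_{3}  so sig = ⟨2 | 1⟩
  {2,7}:  v_{2} + v_{7} = v_{1} + v_{6}  so sig = ⟨2 | 1 1⟩
  {4,7}:  v_{4} + v_{7} = v_{1} + v_{5}  so sig = ⟨2 | 1 1⟩
  {2,4}:  v_{2} + v_{4} = v_{1} + 2·v_{8}  so sig = ⟨2 | 1 2⟩
  {3,4}:  v_{3} + v_{4} = v_{1} + 2·v_{5}  so sig = ⟨2 | 1 2⟩
  {1,5,6}:  v_{1} + v_{5} + v_{6} = 0  so sig = ⟨3 | 0⟩
  {1,3,6}:  v_{1} + v_{3} + v_{6} = v_{7}  so sig = ⟨3 | 1⟩
  {1,5,8}:  v_{1} + v_{5} + v_{8} = v_{4}  so sig = ⟨3 | 1⟩
  {1,6,8}:  v_{1} + v_{6} + v_{8} = v_{2}  so sig = ⟨3 | 1⟩

Sorted signature multiset PRS(X):
    |P|=2: 10 collections, coeffs (), (), (1), (1), (1), (1), (1,1), (1,1), (1,2), (1,2)
    |P|=3: 4 collections, coeffs (), (1), (1), (1)


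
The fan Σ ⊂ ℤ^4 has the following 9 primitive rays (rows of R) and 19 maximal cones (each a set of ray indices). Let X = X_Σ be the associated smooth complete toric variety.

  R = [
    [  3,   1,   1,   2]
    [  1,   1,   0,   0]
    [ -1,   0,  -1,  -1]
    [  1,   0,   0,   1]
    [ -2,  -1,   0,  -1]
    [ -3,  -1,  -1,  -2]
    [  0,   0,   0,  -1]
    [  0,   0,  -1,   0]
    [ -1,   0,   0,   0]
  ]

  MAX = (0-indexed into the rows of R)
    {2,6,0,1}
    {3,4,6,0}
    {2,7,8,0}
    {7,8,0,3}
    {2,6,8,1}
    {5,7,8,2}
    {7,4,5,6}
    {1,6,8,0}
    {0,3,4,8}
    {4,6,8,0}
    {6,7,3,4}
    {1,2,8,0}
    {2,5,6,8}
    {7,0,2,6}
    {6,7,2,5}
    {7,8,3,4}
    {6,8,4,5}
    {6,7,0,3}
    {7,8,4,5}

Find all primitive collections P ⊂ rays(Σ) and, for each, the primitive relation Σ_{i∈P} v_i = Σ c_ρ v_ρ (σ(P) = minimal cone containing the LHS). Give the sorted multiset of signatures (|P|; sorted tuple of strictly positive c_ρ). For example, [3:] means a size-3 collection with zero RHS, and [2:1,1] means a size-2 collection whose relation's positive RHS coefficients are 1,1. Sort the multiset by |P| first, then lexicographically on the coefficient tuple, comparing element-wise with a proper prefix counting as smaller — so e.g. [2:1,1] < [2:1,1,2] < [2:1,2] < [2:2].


Primitive collections (12):

  P={0,5}:  v_{0} + v_{5} = 0 — sig = [2:]
  P={2,3}:  v_{2} + v_{3} = v_{7} — sig = [2:1]
  P={2,4}:  v_{2} + v_{4} = v_{5} — sig = [2:1]
  P={1,3}:  v_{1} + v_{3} = v_{0} + v_{2} — sig = [2:1,1]
  P={1,4}:  v_{1} + v_{4} = v_{6} + v_{8} — sig = [2:1,1]
  P={3,5}:  v_{3} + v_{5} = v_{4} + v_{7} — sig = [2:1,1]
  P={1,5}:  v_{1} + v_{5} = v_{2} + v_{6} + v_{8} — sig = [2:1,1,1]
  P={1,7}:  v_{1} + v_{7} = v_{0} + 2·v_{2} — sig = [2:1,2]
  P={3,6,8}:  v_{3} + v_{6} + v_{8} = 0 — sig = [3:]
  P={0,4,7}:  v_{0} + v_{4} + v_{7} = v_{3} — sig = [3:1]
  P={6,7,8}:  v_{6} + v_{7} + v_{8} = v_{2} — sig = [3:1]
  P={0,2,6,8}:  v_{0} + v_{2} + v_{6} + v_{8} = v_{1} — sig = [4:1]

Hence PRS(X_Σ) =
{ [2:],  [2:1] ×2,  [2:1,1] ×3,  [2:1,1,1],  [2:1,2],  [3:],  [3:1] ×2,  [4:1] }


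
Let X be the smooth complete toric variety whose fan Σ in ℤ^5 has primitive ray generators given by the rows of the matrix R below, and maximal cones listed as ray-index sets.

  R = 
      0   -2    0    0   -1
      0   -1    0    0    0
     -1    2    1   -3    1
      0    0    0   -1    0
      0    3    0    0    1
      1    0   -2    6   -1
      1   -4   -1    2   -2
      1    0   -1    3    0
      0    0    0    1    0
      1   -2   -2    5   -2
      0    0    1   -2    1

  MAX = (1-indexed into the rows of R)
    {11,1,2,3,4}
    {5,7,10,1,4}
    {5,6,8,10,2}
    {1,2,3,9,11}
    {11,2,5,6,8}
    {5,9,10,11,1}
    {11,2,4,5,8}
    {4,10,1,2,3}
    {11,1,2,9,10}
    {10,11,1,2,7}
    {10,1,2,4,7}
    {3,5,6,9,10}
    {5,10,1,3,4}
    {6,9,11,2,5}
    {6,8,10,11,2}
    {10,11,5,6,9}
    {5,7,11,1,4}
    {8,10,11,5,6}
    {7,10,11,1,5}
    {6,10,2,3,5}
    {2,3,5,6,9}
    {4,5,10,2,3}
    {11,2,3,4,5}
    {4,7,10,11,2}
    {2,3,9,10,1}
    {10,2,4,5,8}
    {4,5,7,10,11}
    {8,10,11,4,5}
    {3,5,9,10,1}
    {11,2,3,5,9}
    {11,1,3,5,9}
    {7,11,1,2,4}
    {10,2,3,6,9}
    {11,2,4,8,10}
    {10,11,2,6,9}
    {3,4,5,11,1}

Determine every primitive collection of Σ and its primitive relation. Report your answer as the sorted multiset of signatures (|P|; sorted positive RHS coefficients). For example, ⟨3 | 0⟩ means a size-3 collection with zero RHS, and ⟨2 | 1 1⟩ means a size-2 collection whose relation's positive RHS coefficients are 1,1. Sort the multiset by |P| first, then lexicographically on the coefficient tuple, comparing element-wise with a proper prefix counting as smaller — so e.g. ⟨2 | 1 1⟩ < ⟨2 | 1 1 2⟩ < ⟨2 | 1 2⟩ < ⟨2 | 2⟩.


|primitive collections| = 17. Relations:

  • {4,9}:  v_{4} + v_{9} = 0  so sig = ⟨2 | 0⟩
  • {1,6}:  v_{1} + v_{6} = v_{9} + v_{10}  so sig = ⟨2 | 1 1⟩
  • {1,8}:  v_{1} + v_{8} = v_{10} + v_{11}  so sig = ⟨2 | 1 1⟩
  • {3,7}:  v_{3} + v_{7} = v_{1} + v_{4}  so sig = ⟨2 | 1 1⟩
  • {3,8}:  v_{3} + v_{8} = v_{2} + v_{5}  so sig = ⟨2 | 1 1⟩
  • {8,9}:  v_{8} + v_{9} = v_{6} + v_{11}  so sig = ⟨2 | 1 1⟩
  • {4,6}:  v_{4} + v_{6} = v_{2} + v_{5} + v_{10}  so sig = ⟨2 | 1 1 1⟩
  • {7,9}:  v_{7} + v_{9} = v_{1} + v_{10} + v_{11}  so sig = ⟨2 | 1 1 1⟩
  • {6,7}:  v_{6} + v_{7} = 2·v_{10} + v_{11}  so sig = ⟨2 | 1 2⟩
  • {7,8}:  v_{7} + v_{8} = v_{4} + 2·v_{10} + 2·v_{11}  so sig = ⟨2 | 1 2 2⟩
  • {1,2,5}:  v_{1} + v_{2} + v_{5} = 0  so sig = ⟨3 | 0⟩
  • {3,10,11}:  v_{3} + v_{10} + v_{11} = 0  so sig = ⟨3 | 0⟩
  • {2,5,7}:  v_{2} + v_{5} + v_{7} = v_{4} + v_{10} + v_{11}  so sig = ⟨3 | 1 1 1⟩
  • {3,6,11}:  v_{3} + v_{6} + v_{11} = v_{2} + v_{5} + v_{9}  so sig = ⟨3 | 1 1 1⟩
  • {1,4,10,11}:  v_{1} + v_{4} + v_{10} + v_{11} = v_{7}  so sig = ⟨4 | 1⟩
  • {2,5,9,10}:  v_{2} + v_{5} + v_{9} + v_{10} = v_{6}  so sig = ⟨4 | 1⟩
  • {2,5,10,11}:  v_{2} + v_{5} + v_{10} + v_{11} = v_{8}  so sig = ⟨4 | 1⟩

Sorted signature multiset PRS(X):
{ ⟨2 | 0⟩,  ⟨2 | 1 1⟩ ×5,  ⟨2 | 1 1 1⟩ ×2,  ⟨2 | 1 2⟩,  ⟨2 | 1 2 2⟩,  ⟨3 | 0⟩ ×2,  ⟨3 | 1 1 1⟩ ×2,  ⟨4 | 1⟩ ×3 }
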